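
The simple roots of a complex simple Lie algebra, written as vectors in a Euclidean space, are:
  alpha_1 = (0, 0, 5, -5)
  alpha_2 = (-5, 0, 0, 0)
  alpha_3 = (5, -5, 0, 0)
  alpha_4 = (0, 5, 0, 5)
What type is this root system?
B_4

Compute the Cartan integers a_ij = 2(alpha_i, alpha_j)/(alpha_j, alpha_j); the resulting 4x4 Cartan matrix is
[[2, 0, 0, -1], [0, 2, -1, 0], [0, -2, 2, -1], [-1, 0, -1, 2]].
The roots have two lengths (squared-length ratio 2:1); the short ones are alpha_{2}. The associated Dynkin diagram is a chain of 4 nodes with a double edge at one end; the terminal node there is the unique short simple root (B_4), so the type is B_4 (the algebra so(9)).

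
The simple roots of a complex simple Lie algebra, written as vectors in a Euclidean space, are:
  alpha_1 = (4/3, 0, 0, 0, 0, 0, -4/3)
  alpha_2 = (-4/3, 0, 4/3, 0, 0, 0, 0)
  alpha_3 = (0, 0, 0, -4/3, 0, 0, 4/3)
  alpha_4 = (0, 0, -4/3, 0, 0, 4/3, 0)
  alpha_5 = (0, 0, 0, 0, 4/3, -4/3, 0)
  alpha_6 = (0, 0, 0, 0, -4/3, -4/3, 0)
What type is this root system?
Compute the Cartan integers a_ij = 2(alpha_i, alpha_j)/(alpha_j, alpha_j); the resulting 6x6 Cartan matrix is
[[2, -1, -1, 0, 0, 0], [-1, 2, 0, -1, 0, 0], [-1, 0, 2, 0, 0, 0], [0, -1, 0, 2, -1, -1], [0, 0, 0, -1, 2, 0], [0, 0, 0, -1, 0, 2]].
All simple roots have the same length, so the diagram is simply laced. The associated Dynkin diagram is a chain of 4 nodes with a fork of two nodes at one end (D_6), so the type is D_6 (the algebra so(12)).

D6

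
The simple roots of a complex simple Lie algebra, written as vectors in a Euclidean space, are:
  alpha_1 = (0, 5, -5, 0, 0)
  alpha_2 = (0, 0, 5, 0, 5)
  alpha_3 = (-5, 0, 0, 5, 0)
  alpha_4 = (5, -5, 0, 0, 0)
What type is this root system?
A_4 (sl(5))

Compute the Cartan integers a_ij = 2(alpha_i, alpha_j)/(alpha_j, alpha_j); the resulting 4x4 Cartan matrix is
[[2, -1, 0, -1], [-1, 2, 0, 0], [0, 0, 2, -1], [-1, 0, -1, 2]].
All simple roots have the same length, so the diagram is simply laced. The associated Dynkin diagram is a chain of 4 nodes with single edges (A_4), so the type is A_4 (the algebra sl(5)).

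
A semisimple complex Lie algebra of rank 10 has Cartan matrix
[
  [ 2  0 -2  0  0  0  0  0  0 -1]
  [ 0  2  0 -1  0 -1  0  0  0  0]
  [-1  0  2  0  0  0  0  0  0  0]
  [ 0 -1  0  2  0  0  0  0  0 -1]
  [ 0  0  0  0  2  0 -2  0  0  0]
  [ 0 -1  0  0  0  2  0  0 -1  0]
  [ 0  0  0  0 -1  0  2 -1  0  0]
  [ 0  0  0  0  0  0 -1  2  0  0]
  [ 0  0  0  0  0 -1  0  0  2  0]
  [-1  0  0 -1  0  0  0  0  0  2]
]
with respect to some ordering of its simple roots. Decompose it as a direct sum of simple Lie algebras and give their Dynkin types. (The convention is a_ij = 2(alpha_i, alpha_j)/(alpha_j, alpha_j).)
type B_7 ⊕ type C_3

The diagram associated to this matrix has two connected components: the simple roots {alpha_1, alpha_2, alpha_3, alpha_4, alpha_6, alpha_9, alpha_10} form a chain of 7 nodes with a double edge at one end; the terminal node there is the unique short simple root (B_7), and {alpha_5, alpha_7, alpha_8} form a chain of 3 nodes with a double edge at one end; the terminal node there is the unique long simple root (C_3). A semisimple Lie algebra decomposes uniquely as the direct sum of simple ideals, one per connected component of its Dynkin diagram, so g ≅ B_7 ⊕ C_3 (dimension 105 + 21 = 126).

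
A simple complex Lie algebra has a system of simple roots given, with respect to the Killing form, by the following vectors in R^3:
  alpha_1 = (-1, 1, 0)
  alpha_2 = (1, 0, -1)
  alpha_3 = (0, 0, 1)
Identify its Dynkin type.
B3

Compute the Cartan integers a_ij = 2(alpha_i, alpha_j)/(alpha_j, alpha_j); the resulting 3x3 Cartan matrix is
[[2, -1, 0], [-1, 2, -2], [0, -1, 2]].
The roots have two lengths (squared-length ratio 2:1); the short ones are alpha_{3}. The associated Dynkin diagram is a chain of 3 nodes with a double edge at one end; the terminal node there is the unique short simple root (B_3), so the type is B_3 (the algebra so(7)).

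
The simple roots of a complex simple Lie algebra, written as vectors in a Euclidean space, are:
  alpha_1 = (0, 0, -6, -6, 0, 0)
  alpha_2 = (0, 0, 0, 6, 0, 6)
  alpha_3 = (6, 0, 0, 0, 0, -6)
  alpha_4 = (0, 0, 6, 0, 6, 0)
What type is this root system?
A_4

Compute the Cartan integers a_ij = 2(alpha_i, alpha_j)/(alpha_j, alpha_j); the resulting 4x4 Cartan matrix is
[[2, -1, 0, -1], [-1, 2, -1, 0], [0, -1, 2, 0], [-1, 0, 0, 2]].
All simple roots have the same length, so the diagram is simply laced. The associated Dynkin diagram is a chain of 4 nodes with single edges (A_4), so the type is A_4 (the algebra sl(5)).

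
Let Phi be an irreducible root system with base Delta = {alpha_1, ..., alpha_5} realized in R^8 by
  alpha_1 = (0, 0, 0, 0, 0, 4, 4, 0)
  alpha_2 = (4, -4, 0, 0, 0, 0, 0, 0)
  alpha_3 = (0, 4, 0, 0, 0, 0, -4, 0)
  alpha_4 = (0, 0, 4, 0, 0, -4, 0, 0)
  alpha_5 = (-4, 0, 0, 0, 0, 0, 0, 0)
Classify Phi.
type B_5

Compute the Cartan integers a_ij = 2(alpha_i, alpha_j)/(alpha_j, alpha_j); the resulting 5x5 Cartan matrix is
[[2, 0, -1, -1, 0], [0, 2, -1, 0, -2], [-1, -1, 2, 0, 0], [-1, 0, 0, 2, 0], [0, -1, 0, 0, 2]].
The roots have two lengths (squared-length ratio 2:1); the short ones are alpha_{5}. The associated Dynkin diagram is a chain of 5 nodes with a double edge at one end; the terminal node there is the unique short simple root (B_5), so the type is B_5 (the algebra so(11)).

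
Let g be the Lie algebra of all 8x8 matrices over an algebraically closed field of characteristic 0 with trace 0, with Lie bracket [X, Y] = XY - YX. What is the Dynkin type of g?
A7

This is sl(8), which has dimension 8^2 - 1 = 63 and rank 8 - 1 = 7 (a Cartan subalgebra is the diagonal traceless matrices). In the classification of classical Lie algebras, the special linear algebra sl(n+1) has type A_n; here n = 7, so the Dynkin diagram is a chain of 7 nodes with single edges (A_7). Hence the type is A_7.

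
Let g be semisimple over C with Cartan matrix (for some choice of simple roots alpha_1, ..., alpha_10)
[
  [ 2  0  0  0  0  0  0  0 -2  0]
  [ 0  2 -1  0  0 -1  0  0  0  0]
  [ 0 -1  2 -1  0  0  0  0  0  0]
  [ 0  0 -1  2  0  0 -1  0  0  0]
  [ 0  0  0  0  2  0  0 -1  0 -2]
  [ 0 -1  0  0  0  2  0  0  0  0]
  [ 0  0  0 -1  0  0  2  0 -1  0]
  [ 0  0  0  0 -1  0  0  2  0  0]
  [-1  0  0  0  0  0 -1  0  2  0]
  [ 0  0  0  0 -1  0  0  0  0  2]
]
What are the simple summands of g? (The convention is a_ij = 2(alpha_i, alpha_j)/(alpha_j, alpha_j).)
B3 ⊕ C7

The diagram associated to this matrix has two connected components: the simple roots {alpha_5, alpha_8, alpha_10} form a chain of 3 nodes with a double edge at one end; the terminal node there is the unique short simple root (B_3), and {alpha_1, alpha_2, alpha_3, alpha_4, alpha_6, alpha_7, alpha_9} form a chain of 7 nodes with a double edge at one end; the terminal node there is the unique long simple root (C_7). A semisimple Lie algebra decomposes uniquely as the direct sum of simple ideals, one per connected component of its Dynkin diagram, so g ≅ B_3 ⊕ C_7 (dimension 21 + 105 = 126).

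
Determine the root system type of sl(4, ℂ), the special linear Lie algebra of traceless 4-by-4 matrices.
A3

This is sl(4), which has dimension 4^2 - 1 = 15 and rank 4 - 1 = 3 (a Cartan subalgebra is the diagonal traceless matrices). In the classification of classical Lie algebras, the special linear algebra sl(n+1) has type A_n; here n = 3, so the Dynkin diagram is a chain of 3 nodes with single edges (A_3). Hence the type is A_3.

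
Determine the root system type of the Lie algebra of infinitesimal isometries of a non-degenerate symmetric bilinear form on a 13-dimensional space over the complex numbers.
This is so(13) with 13 odd, which has dimension 13(13-1)/2 = 78 and rank (13-1)/2 = 6. In the classification of classical Lie algebras, the orthogonal algebra so(2n+1) in an odd number of variables has type B_n; here n = 6, so the Dynkin diagram is a chain of 6 nodes with a double edge at one end; the terminal node there is the unique short simple root (B_6). Hence the type is B_6.

B_6 (so(13))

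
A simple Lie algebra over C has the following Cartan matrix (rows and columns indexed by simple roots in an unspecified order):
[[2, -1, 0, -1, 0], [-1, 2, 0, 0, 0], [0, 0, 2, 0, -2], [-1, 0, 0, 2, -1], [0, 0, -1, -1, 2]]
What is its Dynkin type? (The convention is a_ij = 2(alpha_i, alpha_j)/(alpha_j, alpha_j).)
The matrix has rank 5 with 2's on the diagonal. Reading the off-diagonal entries as Dynkin edges (a single edge where a_ij = a_ji = -1; a double or triple edge where a_ij * a_ji = 2 or 3), the diagram is a chain of 5 nodes with a double edge at one end; the terminal node there is the unique long simple root (C_5). One simple-root ordering that puts it in standard form is (alpha_2, alpha_1, alpha_4, alpha_5, alpha_3). So the algebra is type C_5, i.e. sp(10).

C_5 (sp(10))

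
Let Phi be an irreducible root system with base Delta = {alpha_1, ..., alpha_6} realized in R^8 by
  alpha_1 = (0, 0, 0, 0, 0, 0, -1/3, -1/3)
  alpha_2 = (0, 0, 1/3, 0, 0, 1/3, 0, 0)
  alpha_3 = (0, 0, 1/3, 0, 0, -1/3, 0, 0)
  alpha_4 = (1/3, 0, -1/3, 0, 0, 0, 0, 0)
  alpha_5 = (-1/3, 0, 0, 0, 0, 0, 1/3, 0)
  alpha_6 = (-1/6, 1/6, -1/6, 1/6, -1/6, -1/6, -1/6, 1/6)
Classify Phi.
Compute the Cartan integers a_ij = 2(alpha_i, alpha_j)/(alpha_j, alpha_j); the resulting 6x6 Cartan matrix is
[[2, 0, 0, 0, -1, 0], [0, 2, 0, -1, 0, -1], [0, 0, 2, -1, 0, 0], [0, -1, -1, 2, -1, 0], [-1, 0, 0, -1, 2, 0], [0, -1, 0, 0, 0, 2]].
All simple roots have the same length, so the diagram is simply laced. The associated Dynkin diagram is a chain of 5 nodes with one extra node attached to the third node from one end (E_6), so the type is E_6.

type E_6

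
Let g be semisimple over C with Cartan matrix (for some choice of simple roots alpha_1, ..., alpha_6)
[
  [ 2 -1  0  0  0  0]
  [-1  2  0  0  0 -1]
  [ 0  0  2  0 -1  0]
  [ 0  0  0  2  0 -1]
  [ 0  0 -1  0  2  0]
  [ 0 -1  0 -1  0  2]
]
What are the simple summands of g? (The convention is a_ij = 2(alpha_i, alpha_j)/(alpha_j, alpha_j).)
The diagram associated to this matrix has two connected components: the simple roots {alpha_3, alpha_5} form a chain of 2 nodes with single edges (A_2), and {alpha_1, alpha_2, alpha_4, alpha_6} form a chain of 4 nodes with single edges (A_4). A semisimple Lie algebra decomposes uniquely as the direct sum of simple ideals, one per connected component of its Dynkin diagram, so g ≅ A_2 ⊕ A_4 (dimension 8 + 24 = 32).

A_2 + A_4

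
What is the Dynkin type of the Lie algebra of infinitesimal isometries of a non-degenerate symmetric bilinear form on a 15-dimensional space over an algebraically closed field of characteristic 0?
This is so(15) with 15 odd, which has dimension 15(15-1)/2 = 105 and rank (15-1)/2 = 7. In the classification of classical Lie algebras, the orthogonal algebra so(2n+1) in an odd number of variables has type B_n; here n = 7, so the Dynkin diagram is a chain of 7 nodes with a double edge at one end; the terminal node there is the unique short simple root (B_7). Hence the type is B_7.

B7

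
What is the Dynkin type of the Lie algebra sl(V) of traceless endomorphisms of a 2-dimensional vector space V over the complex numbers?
This is sl(2), which has dimension 2^2 - 1 = 3 and rank 2 - 1 = 1 (a Cartan subalgebra is the diagonal traceless matrices). In the classification of classical Lie algebras, the special linear algebra sl(n+1) has type A_n; here n = 1, so the Dynkin diagram is a chain of 1 nodes with single edges (A_1). Hence the type is A_1.

A1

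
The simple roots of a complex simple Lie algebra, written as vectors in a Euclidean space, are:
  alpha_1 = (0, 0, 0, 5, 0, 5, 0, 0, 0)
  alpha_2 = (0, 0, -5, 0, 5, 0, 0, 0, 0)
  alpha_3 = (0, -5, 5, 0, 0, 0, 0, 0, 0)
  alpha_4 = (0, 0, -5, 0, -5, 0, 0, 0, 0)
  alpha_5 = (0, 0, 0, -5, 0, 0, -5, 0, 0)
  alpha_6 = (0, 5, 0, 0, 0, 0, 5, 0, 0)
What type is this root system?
Compute the Cartan integers a_ij = 2(alpha_i, alpha_j)/(alpha_j, alpha_j); the resulting 6x6 Cartan matrix is
[[2, 0, 0, 0, -1, 0], [0, 2, -1, 0, 0, 0], [0, -1, 2, -1, 0, -1], [0, 0, -1, 2, 0, 0], [-1, 0, 0, 0, 2, -1], [0, 0, -1, 0, -1, 2]].
All simple roots have the same length, so the diagram is simply laced. The associated Dynkin diagram is a chain of 4 nodes with a fork of two nodes at one end (D_6), so the type is D_6 (the algebra so(12)).

D_6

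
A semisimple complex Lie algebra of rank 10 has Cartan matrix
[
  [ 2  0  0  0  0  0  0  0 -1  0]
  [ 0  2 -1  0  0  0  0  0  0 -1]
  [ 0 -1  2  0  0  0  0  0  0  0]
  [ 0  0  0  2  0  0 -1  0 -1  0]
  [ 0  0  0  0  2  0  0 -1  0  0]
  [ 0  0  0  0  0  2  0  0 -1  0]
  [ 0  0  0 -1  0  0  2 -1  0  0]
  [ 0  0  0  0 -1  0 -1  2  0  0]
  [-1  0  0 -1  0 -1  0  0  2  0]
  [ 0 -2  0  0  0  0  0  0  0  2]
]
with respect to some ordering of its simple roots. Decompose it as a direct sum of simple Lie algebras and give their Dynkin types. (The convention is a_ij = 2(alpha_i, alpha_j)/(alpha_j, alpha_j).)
The diagram associated to this matrix has two connected components: the simple roots {alpha_2, alpha_3, alpha_10} form a chain of 3 nodes with a double edge at one end; the terminal node there is the unique long simple root (C_3), and {alpha_1, alpha_4, alpha_5, alpha_6, alpha_7, alpha_8, alpha_9} form a chain of 5 nodes with a fork of two nodes at one end (D_7). A semisimple Lie algebra decomposes uniquely as the direct sum of simple ideals, one per connected component of its Dynkin diagram, so g ≅ C_3 ⊕ D_7 (dimension 21 + 91 = 112).

C3 ⊕ D7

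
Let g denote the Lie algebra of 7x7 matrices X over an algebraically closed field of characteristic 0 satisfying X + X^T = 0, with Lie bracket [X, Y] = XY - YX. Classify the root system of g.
This is so(7) with 7 odd, which has dimension 7(7-1)/2 = 21 and rank (7-1)/2 = 3. In the classification of classical Lie algebras, the orthogonal algebra so(2n+1) in an odd number of variables has type B_n; here n = 3, so the Dynkin diagram is a chain of 3 nodes with a double edge at one end; the terminal node there is the unique short simple root (B_3). Hence the type is B_3.

type B_3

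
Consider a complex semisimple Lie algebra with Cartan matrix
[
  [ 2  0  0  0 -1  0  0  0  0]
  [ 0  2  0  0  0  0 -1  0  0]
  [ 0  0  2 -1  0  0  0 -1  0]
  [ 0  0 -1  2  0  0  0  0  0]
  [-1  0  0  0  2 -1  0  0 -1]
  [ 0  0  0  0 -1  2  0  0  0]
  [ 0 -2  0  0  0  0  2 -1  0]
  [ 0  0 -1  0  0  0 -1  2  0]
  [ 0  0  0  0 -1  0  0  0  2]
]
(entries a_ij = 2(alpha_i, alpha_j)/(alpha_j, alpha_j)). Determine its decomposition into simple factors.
The diagram associated to this matrix has two connected components: the simple roots {alpha_2, alpha_3, alpha_4, alpha_7, alpha_8} form a chain of 5 nodes with a double edge at one end; the terminal node there is the unique short simple root (B_5), and {alpha_1, alpha_5, alpha_6, alpha_9} form a chain of 2 nodes with a fork of two nodes at one end (D_4). A semisimple Lie algebra decomposes uniquely as the direct sum of simple ideals, one per connected component of its Dynkin diagram, so g ≅ B_5 ⊕ D_4 (dimension 55 + 28 = 83).

B_5 ⊕ D_4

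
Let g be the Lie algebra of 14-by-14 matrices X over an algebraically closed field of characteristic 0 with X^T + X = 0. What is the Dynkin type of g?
type D_7

This is so(14) with 14 even, which has dimension 14(14-1)/2 = 91 and rank 14/2 = 7. In the classification of classical Lie algebras, the orthogonal algebra so(2n) in an even number of variables has type D_n; here n = 7, so the Dynkin diagram is a chain of 5 nodes with a fork of two nodes at one end (D_7). Hence the type is D_7.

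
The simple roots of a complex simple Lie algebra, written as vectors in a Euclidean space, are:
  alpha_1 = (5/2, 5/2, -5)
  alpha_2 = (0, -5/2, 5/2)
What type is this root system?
Compute the Cartan integers a_ij = 2(alpha_i, alpha_j)/(alpha_j, alpha_j); the resulting 2x2 Cartan matrix is
[[2, -3], [-1, 2]].
The roots have two lengths (squared-length ratio 3:1); the short ones are alpha_{2}. The associated Dynkin diagram is two nodes joined by a triple edge (G_2), so the type is G_2.

G_2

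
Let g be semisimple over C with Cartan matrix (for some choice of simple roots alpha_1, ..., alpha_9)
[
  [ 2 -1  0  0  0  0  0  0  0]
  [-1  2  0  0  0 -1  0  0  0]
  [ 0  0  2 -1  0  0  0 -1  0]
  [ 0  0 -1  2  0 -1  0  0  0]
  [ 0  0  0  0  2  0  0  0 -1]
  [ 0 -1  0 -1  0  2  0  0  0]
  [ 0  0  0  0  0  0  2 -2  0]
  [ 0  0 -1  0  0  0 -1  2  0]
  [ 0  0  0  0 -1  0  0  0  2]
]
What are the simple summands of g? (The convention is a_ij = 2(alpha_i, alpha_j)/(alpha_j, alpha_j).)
type A_2 ⊕ type C_7

The diagram associated to this matrix has two connected components: the simple roots {alpha_5, alpha_9} form a chain of 2 nodes with single edges (A_2), and {alpha_1, alpha_2, alpha_3, alpha_4, alpha_6, alpha_7, alpha_8} form a chain of 7 nodes with a double edge at one end; the terminal node there is the unique long simple root (C_7). A semisimple Lie algebra decomposes uniquely as the direct sum of simple ideals, one per connected component of its Dynkin diagram, so g ≅ A_2 ⊕ C_7 (dimension 8 + 105 = 113).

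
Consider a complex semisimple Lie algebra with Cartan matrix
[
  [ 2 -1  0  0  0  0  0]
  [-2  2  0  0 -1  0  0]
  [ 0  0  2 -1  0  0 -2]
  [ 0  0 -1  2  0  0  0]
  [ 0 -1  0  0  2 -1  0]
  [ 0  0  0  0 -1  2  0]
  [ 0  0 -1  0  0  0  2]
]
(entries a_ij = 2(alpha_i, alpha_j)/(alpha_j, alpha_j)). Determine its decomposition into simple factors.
type B_3 ⊕ type B_4

The diagram associated to this matrix has two connected components: the simple roots {alpha_3, alpha_4, alpha_7} form a chain of 3 nodes with a double edge at one end; the terminal node there is the unique short simple root (B_3), and {alpha_1, alpha_2, alpha_5, alpha_6} form a chain of 4 nodes with a double edge at one end; the terminal node there is the unique short simple root (B_4). A semisimple Lie algebra decomposes uniquely as the direct sum of simple ideals, one per connected component of its Dynkin diagram, so g ≅ B_3 ⊕ B_4 (dimension 21 + 36 = 57).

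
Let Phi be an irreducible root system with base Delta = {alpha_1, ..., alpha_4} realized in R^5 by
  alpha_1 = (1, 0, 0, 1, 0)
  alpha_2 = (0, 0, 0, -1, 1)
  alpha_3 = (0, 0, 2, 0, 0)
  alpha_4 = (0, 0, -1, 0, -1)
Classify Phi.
type C_4

Compute the Cartan integers a_ij = 2(alpha_i, alpha_j)/(alpha_j, alpha_j); the resulting 4x4 Cartan matrix is
[[2, -1, 0, 0], [-1, 2, 0, -1], [0, 0, 2, -2], [0, -1, -1, 2]].
The roots have two lengths (squared-length ratio 2:1); the short ones are alpha_{1,2,4}. The associated Dynkin diagram is a chain of 4 nodes with a double edge at one end; the terminal node there is the unique long simple root (C_4), so the type is C_4 (the algebra sp(8)).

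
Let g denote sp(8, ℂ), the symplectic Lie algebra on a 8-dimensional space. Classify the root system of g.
C4

This is sp(8), which has dimension 8(8+1)/2 = 36 and rank 8/2 = 4. In the classification of classical Lie algebras, the symplectic algebra sp(2n) has type C_n; here n = 4, so the Dynkin diagram is a chain of 4 nodes with a double edge at one end; the terminal node there is the unique long simple root (C_4). Hence the type is C_4.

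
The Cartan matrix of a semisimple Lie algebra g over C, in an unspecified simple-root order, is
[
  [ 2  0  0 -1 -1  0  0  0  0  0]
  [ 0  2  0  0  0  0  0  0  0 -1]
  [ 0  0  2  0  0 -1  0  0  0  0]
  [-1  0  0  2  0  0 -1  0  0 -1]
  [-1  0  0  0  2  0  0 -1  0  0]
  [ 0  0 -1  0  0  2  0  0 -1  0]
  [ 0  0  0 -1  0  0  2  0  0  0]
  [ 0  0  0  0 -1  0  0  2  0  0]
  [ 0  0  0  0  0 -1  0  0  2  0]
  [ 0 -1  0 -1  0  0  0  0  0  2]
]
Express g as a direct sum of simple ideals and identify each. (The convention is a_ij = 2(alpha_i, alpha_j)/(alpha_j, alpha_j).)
The diagram associated to this matrix has two connected components: the simple roots {alpha_3, alpha_6, alpha_9} form a chain of 3 nodes with single edges (A_3), and {alpha_1, alpha_2, alpha_4, alpha_5, alpha_7, alpha_8, alpha_10} form a chain of 6 nodes with one extra node attached to the third node from one end (E_7). A semisimple Lie algebra decomposes uniquely as the direct sum of simple ideals, one per connected component of its Dynkin diagram, so g ≅ A_3 ⊕ E_7 (dimension 15 + 133 = 148).

A_3 (sl(4)) ⊕ E_7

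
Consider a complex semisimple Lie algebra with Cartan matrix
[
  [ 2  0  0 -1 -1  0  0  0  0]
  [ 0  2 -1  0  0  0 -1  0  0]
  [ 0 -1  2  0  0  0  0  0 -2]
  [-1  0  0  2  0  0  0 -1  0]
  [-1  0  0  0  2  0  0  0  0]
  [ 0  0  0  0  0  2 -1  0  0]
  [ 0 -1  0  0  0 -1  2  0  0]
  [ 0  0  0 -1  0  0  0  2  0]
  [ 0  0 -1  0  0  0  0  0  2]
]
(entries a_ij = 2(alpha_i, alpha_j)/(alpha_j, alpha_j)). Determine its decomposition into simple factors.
A_4 + B_5

The diagram associated to this matrix has two connected components: the simple roots {alpha_1, alpha_4, alpha_5, alpha_8} form a chain of 4 nodes with single edges (A_4), and {alpha_2, alpha_3, alpha_6, alpha_7, alpha_9} form a chain of 5 nodes with a double edge at one end; the terminal node there is the unique short simple root (B_5). A semisimple Lie algebra decomposes uniquely as the direct sum of simple ideals, one per connected component of its Dynkin diagram, so g ≅ A_4 ⊕ B_5 (dimension 24 + 55 = 79).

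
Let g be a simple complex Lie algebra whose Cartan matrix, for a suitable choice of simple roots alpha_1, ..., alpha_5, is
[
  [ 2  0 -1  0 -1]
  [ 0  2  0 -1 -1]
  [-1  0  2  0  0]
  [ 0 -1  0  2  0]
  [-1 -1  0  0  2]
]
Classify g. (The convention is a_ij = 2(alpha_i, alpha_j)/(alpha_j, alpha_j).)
A5

The matrix has rank 5 with 2's on the diagonal. Reading the off-diagonal entries as Dynkin edges (a single edge where a_ij = a_ji = -1; a double or triple edge where a_ij * a_ji = 2 or 3), the diagram is a chain of 5 nodes with single edges (A_5). One simple-root ordering that puts it in standard form is (alpha_3, alpha_1, alpha_5, alpha_2, alpha_4). So the algebra is type A_5, i.e. sl(6).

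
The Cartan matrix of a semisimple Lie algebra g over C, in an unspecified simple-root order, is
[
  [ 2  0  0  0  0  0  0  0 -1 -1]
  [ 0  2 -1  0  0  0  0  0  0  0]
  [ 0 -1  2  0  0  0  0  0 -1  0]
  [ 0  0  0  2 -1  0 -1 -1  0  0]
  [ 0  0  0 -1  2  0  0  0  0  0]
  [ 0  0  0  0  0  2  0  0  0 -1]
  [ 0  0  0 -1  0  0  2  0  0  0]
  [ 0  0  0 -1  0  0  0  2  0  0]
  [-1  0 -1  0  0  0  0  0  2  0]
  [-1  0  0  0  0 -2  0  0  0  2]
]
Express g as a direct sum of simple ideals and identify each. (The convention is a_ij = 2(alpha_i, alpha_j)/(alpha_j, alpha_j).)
The diagram associated to this matrix has two connected components: the simple roots {alpha_1, alpha_2, alpha_3, alpha_6, alpha_9, alpha_10} form a chain of 6 nodes with a double edge at one end; the terminal node there is the unique short simple root (B_6), and {alpha_4, alpha_5, alpha_7, alpha_8} form a chain of 2 nodes with a fork of two nodes at one end (D_4). A semisimple Lie algebra decomposes uniquely as the direct sum of simple ideals, one per connected component of its Dynkin diagram, so g ≅ B_6 ⊕ D_4 (dimension 78 + 28 = 106).

type B_6 ⊕ type D_4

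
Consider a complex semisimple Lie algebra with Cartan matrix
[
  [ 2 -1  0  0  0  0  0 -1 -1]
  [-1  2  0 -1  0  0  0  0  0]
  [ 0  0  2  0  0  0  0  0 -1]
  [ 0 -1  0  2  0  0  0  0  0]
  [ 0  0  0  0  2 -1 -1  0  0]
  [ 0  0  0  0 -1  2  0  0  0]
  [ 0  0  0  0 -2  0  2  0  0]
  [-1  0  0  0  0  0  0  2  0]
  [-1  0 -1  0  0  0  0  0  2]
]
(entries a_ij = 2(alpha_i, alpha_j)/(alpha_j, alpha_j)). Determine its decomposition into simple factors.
The diagram associated to this matrix has two connected components: the simple roots {alpha_5, alpha_6, alpha_7} form a chain of 3 nodes with a double edge at one end; the terminal node there is the unique long simple root (C_3), and {alpha_1, alpha_2, alpha_3, alpha_4, alpha_8, alpha_9} form a chain of 5 nodes with one extra node attached to the third node from one end (E_6). A semisimple Lie algebra decomposes uniquely as the direct sum of simple ideals, one per connected component of its Dynkin diagram, so g ≅ C_3 ⊕ E_6 (dimension 21 + 78 = 99).

C_3 (sp(6)) + E_6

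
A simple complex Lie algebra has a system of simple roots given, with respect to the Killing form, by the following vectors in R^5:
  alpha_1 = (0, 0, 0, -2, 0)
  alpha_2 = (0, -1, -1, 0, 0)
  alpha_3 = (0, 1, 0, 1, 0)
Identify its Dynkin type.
Compute the Cartan integers a_ij = 2(alpha_i, alpha_j)/(alpha_j, alpha_j); the resulting 3x3 Cartan matrix is
[[2, 0, -2], [0, 2, -1], [-1, -1, 2]].
The roots have two lengths (squared-length ratio 2:1); the short ones are alpha_{2,3}. The associated Dynkin diagram is a chain of 3 nodes with a double edge at one end; the terminal node there is the unique long simple root (C_3), so the type is C_3 (the algebra sp(6)).

type C_3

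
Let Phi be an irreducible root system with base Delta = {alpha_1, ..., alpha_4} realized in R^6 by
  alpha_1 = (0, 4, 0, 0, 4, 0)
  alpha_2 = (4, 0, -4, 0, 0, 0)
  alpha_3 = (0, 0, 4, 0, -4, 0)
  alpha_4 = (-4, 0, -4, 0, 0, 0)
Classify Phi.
Compute the Cartan integers a_ij = 2(alpha_i, alpha_j)/(alpha_j, alpha_j); the resulting 4x4 Cartan matrix is
[[2, 0, -1, 0], [0, 2, -1, 0], [-1, -1, 2, -1], [0, 0, -1, 2]].
All simple roots have the same length, so the diagram is simply laced. The associated Dynkin diagram is a chain of 2 nodes with a fork of two nodes at one end (D_4), so the type is D_4 (the algebra so(8)).

D_4 (so(8))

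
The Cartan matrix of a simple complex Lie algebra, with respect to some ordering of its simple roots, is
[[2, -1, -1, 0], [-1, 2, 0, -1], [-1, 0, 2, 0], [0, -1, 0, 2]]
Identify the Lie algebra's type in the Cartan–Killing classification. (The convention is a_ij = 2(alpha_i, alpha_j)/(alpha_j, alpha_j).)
A_4 (sl(5))

The matrix has rank 4 with 2's on the diagonal. Reading the off-diagonal entries as Dynkin edges (a single edge where a_ij = a_ji = -1; a double or triple edge where a_ij * a_ji = 2 or 3), the diagram is a chain of 4 nodes with single edges (A_4). One simple-root ordering that puts it in standard form is (alpha_4, alpha_2, alpha_1, alpha_3). So the algebra is type A_4, i.e. sl(5).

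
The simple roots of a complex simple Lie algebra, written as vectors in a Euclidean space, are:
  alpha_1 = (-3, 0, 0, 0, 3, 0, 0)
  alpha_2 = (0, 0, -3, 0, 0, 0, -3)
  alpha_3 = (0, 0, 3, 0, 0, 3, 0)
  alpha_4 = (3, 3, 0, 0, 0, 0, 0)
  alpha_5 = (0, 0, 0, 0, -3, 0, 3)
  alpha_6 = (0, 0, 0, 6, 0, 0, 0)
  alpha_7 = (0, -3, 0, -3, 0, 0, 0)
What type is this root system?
Compute the Cartan integers a_ij = 2(alpha_i, alpha_j)/(alpha_j, alpha_j); the resulting 7x7 Cartan matrix is
[[2, 0, 0, -1, -1, 0, 0], [0, 2, -1, 0, -1, 0, 0], [0, -1, 2, 0, 0, 0, 0], [-1, 0, 0, 2, 0, 0, -1], [-1, -1, 0, 0, 2, 0, 0], [0, 0, 0, 0, 0, 2, -2], [0, 0, 0, -1, 0, -1, 2]].
The roots have two lengths (squared-length ratio 2:1); the short ones are alpha_{1,2,3,4,5,7}. The associated Dynkin diagram is a chain of 7 nodes with a double edge at one end; the terminal node there is the unique long simple root (C_7), so the type is C_7 (the algebra sp(14)).

C_7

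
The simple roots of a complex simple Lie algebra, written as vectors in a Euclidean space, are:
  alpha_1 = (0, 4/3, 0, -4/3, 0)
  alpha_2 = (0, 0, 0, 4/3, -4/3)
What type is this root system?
A2

Compute the Cartan integers a_ij = 2(alpha_i, alpha_j)/(alpha_j, alpha_j); the resulting 2x2 Cartan matrix is
[[2, -1], [-1, 2]].
All simple roots have the same length, so the diagram is simply laced. The associated Dynkin diagram is a chain of 2 nodes with single edges (A_2), so the type is A_2 (the algebra sl(3)).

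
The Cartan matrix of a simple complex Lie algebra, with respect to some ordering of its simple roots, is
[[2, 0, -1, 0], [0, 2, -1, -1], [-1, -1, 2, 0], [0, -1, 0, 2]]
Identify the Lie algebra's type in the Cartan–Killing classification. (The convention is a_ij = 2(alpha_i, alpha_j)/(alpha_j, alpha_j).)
The matrix has rank 4 with 2's on the diagonal. Reading the off-diagonal entries as Dynkin edges (a single edge where a_ij = a_ji = -1; a double or triple edge where a_ij * a_ji = 2 or 3), the diagram is a chain of 4 nodes with single edges (A_4). One simple-root ordering that puts it in standard form is (alpha_4, alpha_2, alpha_3, alpha_1). So the algebra is type A_4, i.e. sl(5).

A4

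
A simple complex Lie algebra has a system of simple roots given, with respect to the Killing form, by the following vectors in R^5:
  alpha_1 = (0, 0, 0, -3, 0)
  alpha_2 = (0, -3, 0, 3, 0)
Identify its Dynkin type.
Compute the Cartan integers a_ij = 2(alpha_i, alpha_j)/(alpha_j, alpha_j); the resulting 2x2 Cartan matrix is
[[2, -1], [-2, 2]].
The roots have two lengths (squared-length ratio 2:1); the short ones are alpha_{1}. The associated Dynkin diagram is a chain of 2 nodes with a double edge at one end; the terminal node there is the unique short simple root (B_2), so the type is B_2 (the algebra so(5)).

B2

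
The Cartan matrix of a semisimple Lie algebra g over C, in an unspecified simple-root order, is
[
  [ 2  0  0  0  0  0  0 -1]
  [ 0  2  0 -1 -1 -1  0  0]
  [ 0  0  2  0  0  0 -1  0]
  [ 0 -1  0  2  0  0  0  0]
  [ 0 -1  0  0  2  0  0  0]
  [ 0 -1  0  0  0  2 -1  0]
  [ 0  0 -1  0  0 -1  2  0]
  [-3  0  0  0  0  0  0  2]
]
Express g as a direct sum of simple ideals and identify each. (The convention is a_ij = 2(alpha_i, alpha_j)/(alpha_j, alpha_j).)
D_6 + G_2

The diagram associated to this matrix has two connected components: the simple roots {alpha_2, alpha_3, alpha_4, alpha_5, alpha_6, alpha_7} form a chain of 4 nodes with a fork of two nodes at one end (D_6), and {alpha_1, alpha_8} form two nodes joined by a triple edge (G_2). A semisimple Lie algebra decomposes uniquely as the direct sum of simple ideals, one per connected component of its Dynkin diagram, so g ≅ D_6 ⊕ G_2 (dimension 66 + 14 = 80).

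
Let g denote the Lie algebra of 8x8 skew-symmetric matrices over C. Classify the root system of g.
D_4 (so(8))

This is so(8) with 8 even, which has dimension 8(8-1)/2 = 28 and rank 8/2 = 4. In the classification of classical Lie algebras, the orthogonal algebra so(2n) in an even number of variables has type D_n; here n = 4, so the Dynkin diagram is a chain of 2 nodes with a fork of two nodes at one end (D_4). Hence the type is D_4.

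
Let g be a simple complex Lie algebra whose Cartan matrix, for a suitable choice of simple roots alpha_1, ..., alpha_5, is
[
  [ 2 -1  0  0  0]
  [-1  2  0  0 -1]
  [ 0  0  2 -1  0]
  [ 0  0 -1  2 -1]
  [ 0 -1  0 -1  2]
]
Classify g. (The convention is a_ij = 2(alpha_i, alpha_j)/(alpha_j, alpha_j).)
type A_5

The matrix has rank 5 with 2's on the diagonal. Reading the off-diagonal entries as Dynkin edges (a single edge where a_ij = a_ji = -1; a double or triple edge where a_ij * a_ji = 2 or 3), the diagram is a chain of 5 nodes with single edges (A_5). One simple-root ordering that puts it in standard form is (alpha_3, alpha_4, alpha_5, alpha_2, alpha_1). So the algebra is type A_5, i.e. sl(6).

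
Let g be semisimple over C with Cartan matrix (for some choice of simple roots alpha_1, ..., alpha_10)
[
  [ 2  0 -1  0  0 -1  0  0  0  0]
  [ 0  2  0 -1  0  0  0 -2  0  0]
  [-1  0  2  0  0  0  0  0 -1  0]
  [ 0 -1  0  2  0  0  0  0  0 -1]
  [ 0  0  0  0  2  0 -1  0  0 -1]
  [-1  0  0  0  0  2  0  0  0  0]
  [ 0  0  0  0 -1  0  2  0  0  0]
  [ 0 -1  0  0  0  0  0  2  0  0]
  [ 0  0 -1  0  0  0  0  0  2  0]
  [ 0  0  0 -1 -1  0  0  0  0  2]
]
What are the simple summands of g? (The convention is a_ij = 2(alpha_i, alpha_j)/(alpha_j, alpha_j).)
The diagram associated to this matrix has two connected components: the simple roots {alpha_1, alpha_3, alpha_6, alpha_9} form a chain of 4 nodes with single edges (A_4), and {alpha_2, alpha_4, alpha_5, alpha_7, alpha_8, alpha_10} form a chain of 6 nodes with a double edge at one end; the terminal node there is the unique short simple root (B_6). A semisimple Lie algebra decomposes uniquely as the direct sum of simple ideals, one per connected component of its Dynkin diagram, so g ≅ A_4 ⊕ B_6 (dimension 24 + 78 = 102).

A_4 (sl(5)) + B_6 (so(13))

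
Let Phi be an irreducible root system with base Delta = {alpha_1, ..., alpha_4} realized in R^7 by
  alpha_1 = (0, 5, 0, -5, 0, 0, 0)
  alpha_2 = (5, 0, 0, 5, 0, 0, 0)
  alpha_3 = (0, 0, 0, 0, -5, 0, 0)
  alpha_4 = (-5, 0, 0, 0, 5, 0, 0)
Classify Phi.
B_4

Compute the Cartan integers a_ij = 2(alpha_i, alpha_j)/(alpha_j, alpha_j); the resulting 4x4 Cartan matrix is
[[2, -1, 0, 0], [-1, 2, 0, -1], [0, 0, 2, -1], [0, -1, -2, 2]].
The roots have two lengths (squared-length ratio 2:1); the short ones are alpha_{3}. The associated Dynkin diagram is a chain of 4 nodes with a double edge at one end; the terminal node there is the unique short simple root (B_4), so the type is B_4 (the algebra so(9)).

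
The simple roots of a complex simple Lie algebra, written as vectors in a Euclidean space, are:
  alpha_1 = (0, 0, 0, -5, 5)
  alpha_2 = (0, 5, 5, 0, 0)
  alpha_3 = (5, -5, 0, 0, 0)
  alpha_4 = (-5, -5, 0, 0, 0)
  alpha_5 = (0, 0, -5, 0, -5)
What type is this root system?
Compute the Cartan integers a_ij = 2(alpha_i, alpha_j)/(alpha_j, alpha_j); the resulting 5x5 Cartan matrix is
[[2, 0, 0, 0, -1], [0, 2, -1, -1, -1], [0, -1, 2, 0, 0], [0, -1, 0, 2, 0], [-1, -1, 0, 0, 2]].
All simple roots have the same length, so the diagram is simply laced. The associated Dynkin diagram is a chain of 3 nodes with a fork of two nodes at one end (D_5), so the type is D_5 (the algebra so(10)).

D_5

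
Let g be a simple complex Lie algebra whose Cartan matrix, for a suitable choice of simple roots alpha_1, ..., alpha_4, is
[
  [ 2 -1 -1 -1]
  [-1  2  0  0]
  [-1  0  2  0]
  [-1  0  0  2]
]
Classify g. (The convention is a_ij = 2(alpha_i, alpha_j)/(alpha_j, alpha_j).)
The matrix has rank 4 with 2's on the diagonal. Reading the off-diagonal entries as Dynkin edges (a single edge where a_ij = a_ji = -1; a double or triple edge where a_ij * a_ji = 2 or 3), the diagram is a chain of 2 nodes with a fork of two nodes at one end (D_4). One simple-root ordering that puts it in standard form is (alpha_2, alpha_1, alpha_3, alpha_4). So the algebra is type D_4, i.e. so(8).

type D_4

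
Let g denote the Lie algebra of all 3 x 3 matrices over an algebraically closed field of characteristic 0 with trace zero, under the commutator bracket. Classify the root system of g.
This is sl(3), which has dimension 3^2 - 1 = 8 and rank 3 - 1 = 2 (a Cartan subalgebra is the diagonal traceless matrices). In the classification of classical Lie algebras, the special linear algebra sl(n+1) has type A_n; here n = 2, so the Dynkin diagram is a chain of 2 nodes with single edges (A_2). Hence the type is A_2.

A2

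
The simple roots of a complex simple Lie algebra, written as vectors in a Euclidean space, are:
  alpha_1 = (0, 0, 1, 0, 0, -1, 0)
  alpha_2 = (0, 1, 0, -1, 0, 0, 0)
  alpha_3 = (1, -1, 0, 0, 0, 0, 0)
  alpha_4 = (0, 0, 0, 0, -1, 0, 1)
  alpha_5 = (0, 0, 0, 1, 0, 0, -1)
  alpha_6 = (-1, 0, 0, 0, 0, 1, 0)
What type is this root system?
A_6 (sl(7))

Compute the Cartan integers a_ij = 2(alpha_i, alpha_j)/(alpha_j, alpha_j); the resulting 6x6 Cartan matrix is
[[2, 0, 0, 0, 0, -1], [0, 2, -1, 0, -1, 0], [0, -1, 2, 0, 0, -1], [0, 0, 0, 2, -1, 0], [0, -1, 0, -1, 2, 0], [-1, 0, -1, 0, 0, 2]].
All simple roots have the same length, so the diagram is simply laced. The associated Dynkin diagram is a chain of 6 nodes with single edges (A_6), so the type is A_6 (the algebra sl(7)).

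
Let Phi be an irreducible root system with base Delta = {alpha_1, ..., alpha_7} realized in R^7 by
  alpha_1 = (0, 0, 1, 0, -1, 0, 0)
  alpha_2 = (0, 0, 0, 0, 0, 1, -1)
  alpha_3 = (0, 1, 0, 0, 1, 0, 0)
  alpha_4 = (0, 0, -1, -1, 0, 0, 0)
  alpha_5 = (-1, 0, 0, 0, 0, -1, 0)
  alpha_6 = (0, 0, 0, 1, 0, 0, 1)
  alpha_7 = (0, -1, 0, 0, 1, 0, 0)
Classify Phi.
Compute the Cartan integers a_ij = 2(alpha_i, alpha_j)/(alpha_j, alpha_j); the resulting 7x7 Cartan matrix is
[[2, 0, -1, -1, 0, 0, -1], [0, 2, 0, 0, -1, -1, 0], [-1, 0, 2, 0, 0, 0, 0], [-1, 0, 0, 2, 0, -1, 0], [0, -1, 0, 0, 2, 0, 0], [0, -1, 0, -1, 0, 2, 0], [-1, 0, 0, 0, 0, 0, 2]].
All simple roots have the same length, so the diagram is simply laced. The associated Dynkin diagram is a chain of 5 nodes with a fork of two nodes at one end (D_7), so the type is D_7 (the algebra so(14)).

D7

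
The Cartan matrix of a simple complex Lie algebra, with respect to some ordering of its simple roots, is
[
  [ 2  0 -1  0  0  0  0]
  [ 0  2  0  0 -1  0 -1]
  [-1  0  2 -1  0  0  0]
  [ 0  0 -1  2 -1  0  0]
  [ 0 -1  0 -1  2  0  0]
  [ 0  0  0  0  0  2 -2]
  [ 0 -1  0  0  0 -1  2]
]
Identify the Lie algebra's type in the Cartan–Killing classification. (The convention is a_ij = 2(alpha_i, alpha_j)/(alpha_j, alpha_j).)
type C_7

The matrix has rank 7 with 2's on the diagonal. Reading the off-diagonal entries as Dynkin edges (a single edge where a_ij = a_ji = -1; a double or triple edge where a_ij * a_ji = 2 or 3), the diagram is a chain of 7 nodes with a double edge at one end; the terminal node there is the unique long simple root (C_7). One simple-root ordering that puts it in standard form is (alpha_1, alpha_3, alpha_4, alpha_5, alpha_2, alpha_7, alpha_6). So the algebra is type C_7, i.e. sp(14).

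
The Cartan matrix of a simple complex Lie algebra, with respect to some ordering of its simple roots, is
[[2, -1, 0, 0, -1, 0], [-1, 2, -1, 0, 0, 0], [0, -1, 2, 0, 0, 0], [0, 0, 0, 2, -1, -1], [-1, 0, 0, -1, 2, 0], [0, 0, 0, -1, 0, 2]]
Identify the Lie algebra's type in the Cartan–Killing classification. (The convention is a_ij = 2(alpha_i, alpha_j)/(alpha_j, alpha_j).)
The matrix has rank 6 with 2's on the diagonal. Reading the off-diagonal entries as Dynkin edges (a single edge where a_ij = a_ji = -1; a double or triple edge where a_ij * a_ji = 2 or 3), the diagram is a chain of 6 nodes with single edges (A_6). One simple-root ordering that puts it in standard form is (alpha_3, alpha_2, alpha_1, alpha_5, alpha_4, alpha_6). So the algebra is type A_6, i.e. sl(7).

type A_6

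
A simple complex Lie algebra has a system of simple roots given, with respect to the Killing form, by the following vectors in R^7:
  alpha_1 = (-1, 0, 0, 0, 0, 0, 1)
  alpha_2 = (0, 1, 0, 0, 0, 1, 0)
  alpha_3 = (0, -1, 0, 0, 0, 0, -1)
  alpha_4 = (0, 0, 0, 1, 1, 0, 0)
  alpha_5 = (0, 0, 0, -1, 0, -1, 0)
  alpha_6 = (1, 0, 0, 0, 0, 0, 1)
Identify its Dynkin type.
D_6 (so(12))

Compute the Cartan integers a_ij = 2(alpha_i, alpha_j)/(alpha_j, alpha_j); the resulting 6x6 Cartan matrix is
[[2, 0, -1, 0, 0, 0], [0, 2, -1, 0, -1, 0], [-1, -1, 2, 0, 0, -1], [0, 0, 0, 2, -1, 0], [0, -1, 0, -1, 2, 0], [0, 0, -1, 0, 0, 2]].
All simple roots have the same length, so the diagram is simply laced. The associated Dynkin diagram is a chain of 4 nodes with a fork of two nodes at one end (D_6), so the type is D_6 (the algebra so(12)).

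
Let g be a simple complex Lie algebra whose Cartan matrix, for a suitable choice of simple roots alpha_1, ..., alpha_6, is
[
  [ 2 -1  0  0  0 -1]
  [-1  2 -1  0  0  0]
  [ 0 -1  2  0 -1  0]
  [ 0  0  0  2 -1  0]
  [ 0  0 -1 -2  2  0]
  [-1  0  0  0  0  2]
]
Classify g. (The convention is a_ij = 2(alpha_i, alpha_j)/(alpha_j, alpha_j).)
The matrix has rank 6 with 2's on the diagonal. Reading the off-diagonal entries as Dynkin edges (a single edge where a_ij = a_ji = -1; a double or triple edge where a_ij * a_ji = 2 or 3), the diagram is a chain of 6 nodes with a double edge at one end; the terminal node there is the unique short simple root (B_6). One simple-root ordering that puts it in standard form is (alpha_6, alpha_1, alpha_2, alpha_3, alpha_5, alpha_4). So the algebra is type B_6, i.e. so(13).

type B_6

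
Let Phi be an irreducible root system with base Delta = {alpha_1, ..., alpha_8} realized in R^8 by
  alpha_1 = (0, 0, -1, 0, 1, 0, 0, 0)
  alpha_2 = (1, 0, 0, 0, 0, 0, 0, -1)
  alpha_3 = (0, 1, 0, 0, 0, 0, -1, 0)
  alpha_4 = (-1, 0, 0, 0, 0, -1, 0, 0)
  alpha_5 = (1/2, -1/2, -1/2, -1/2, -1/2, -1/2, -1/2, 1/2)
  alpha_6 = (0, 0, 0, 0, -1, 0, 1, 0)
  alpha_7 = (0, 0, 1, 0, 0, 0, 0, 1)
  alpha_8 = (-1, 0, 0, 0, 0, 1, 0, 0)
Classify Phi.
Compute the Cartan integers a_ij = 2(alpha_i, alpha_j)/(alpha_j, alpha_j); the resulting 8x8 Cartan matrix is
[[2, 0, 0, 0, 0, -1, -1, 0], [0, 2, 0, -1, 0, 0, -1, -1], [0, 0, 2, 0, 0, -1, 0, 0], [0, -1, 0, 2, 0, 0, 0, 0], [0, 0, 0, 0, 2, 0, 0, -1], [-1, 0, -1, 0, 0, 2, 0, 0], [-1, -1, 0, 0, 0, 0, 2, 0], [0, -1, 0, 0, -1, 0, 0, 2]].
All simple roots have the same length, so the diagram is simply laced. The associated Dynkin diagram is a chain of 7 nodes with one extra node attached to the third node from one end (E_8), so the type is E_8.

type E_8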